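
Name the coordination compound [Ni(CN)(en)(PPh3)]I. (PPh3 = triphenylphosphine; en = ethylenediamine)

cyano(ethylenediamine)(triphenylphosphine)nickel(II) iodide

The 1 iodide counter-ion carries a total charge of -1, so each complex ion is 1+.
Ligand charges: 1×cyano (-1 each), 1×triphenylphosphine (neutral), 1×ethylenediamine (neutral); total -1. So Ni + (-1) = 1+, giving Ni = +2.
Ligands are named alphabetically: cyano before ethylenediamine before triphenylphosphine.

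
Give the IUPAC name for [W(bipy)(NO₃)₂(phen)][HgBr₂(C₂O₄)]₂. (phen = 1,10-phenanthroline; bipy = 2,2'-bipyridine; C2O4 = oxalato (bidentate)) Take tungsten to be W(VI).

Both ions are complex: the cation is named first with the plain metal name, the anion second with the -ate form; each ion's ligands are alphabetised independently.
W is given as +6; the cation's ligand charges sum to -2, so the complex cation is 4+.
With 2 anions per cation, each anion must be 4/2 = 2−.
Anion: ligand charges sum to -4; for the ion to be 2−, Hg = +2.

(2,2'-bipyridine)dinitrato(1,10-phenanthroline)tungsten(VI) dibromooxalatomercurate(II)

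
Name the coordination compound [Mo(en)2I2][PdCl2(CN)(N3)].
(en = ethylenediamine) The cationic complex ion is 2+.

bis(ethylenediamine)diiodomolybdenum(IV) azidodichlorocyanopalladate(II)

The complex cation is given as 2+; its ligand charges sum to -2, so Mo = +4.
A 1:1 salt means the anion carries the equal and opposite charge, 2−.
Anion: ligand charges sum to -4; for the ion to be 2−, Pd = +2.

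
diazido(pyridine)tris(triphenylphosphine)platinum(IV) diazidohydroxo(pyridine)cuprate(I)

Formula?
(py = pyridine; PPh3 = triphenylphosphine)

[Pt(N3)2(PPh3)3(py)][Cu(N3)2(OH)(py)]

Cation [Pt…]: ligand charges -2, Pt(IV) ⇒ ion charge 2+.
Anion [Cu…]: ligand charges -3, Cu(I) ⇒ ion charge 2−.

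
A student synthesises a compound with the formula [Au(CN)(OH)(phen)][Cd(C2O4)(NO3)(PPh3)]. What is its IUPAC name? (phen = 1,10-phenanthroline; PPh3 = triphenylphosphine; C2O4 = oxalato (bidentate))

Both ions are complex: the cation is named first with the plain metal name, the anion second with the -ate form; each ion's ligands are alphabetised independently.
Cadmium is always +2 in its complexes; the anion's ligand charges sum to -3, so the complex anion is 1−.
A 1:1 salt means the cation carries the equal and opposite charge, 1+.
Cation: ligand charges sum to -2; for the ion to be 1+, Au = +3.

cyanohydroxo(1,10-phenanthroline)gold(III) nitratooxalato(triphenylphosphine)cadmate(II)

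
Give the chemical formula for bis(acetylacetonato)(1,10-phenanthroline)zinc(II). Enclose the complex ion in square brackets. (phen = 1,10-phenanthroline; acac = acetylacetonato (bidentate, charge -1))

[Zn(acac)2(phen)]

Ligands: 1 1,10-phenanthroline (phen, neutral), 2 acetylacetonato (acac, -1). Ligand charge sum = -2.
With Zn in oxidation state +2, the complex ion is [Zn...].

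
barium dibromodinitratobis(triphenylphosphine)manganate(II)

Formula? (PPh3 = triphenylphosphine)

Ba[MnBr2(NO3)2(PPh3)2]

Ligands: 2 bromo (Br, -1), 2 triphenylphosphine (PPh3, neutral), 2 nitrato (NO3, -1). Ligand charge sum = -4.
With Mn in oxidation state +2, the complex ion is [Mn...]^2−.
Charge balance with barium (+2) requires 1 complex ion per 1 barium.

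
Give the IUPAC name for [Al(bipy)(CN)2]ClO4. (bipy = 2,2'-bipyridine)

The 1 perchlorate counter-ion carries a total charge of -1, so each complex ion is 1+.
Ligand charges: 1×2,2'-bipyridine (neutral), 2×cyano (-1 each); total -2. So Al + (-2) = 1+, giving Al = +3.
Ligands are named alphabetically: bipyridine before cyano.

(2,2'-bipyridine)dicyanoaluminium(III) perchlorate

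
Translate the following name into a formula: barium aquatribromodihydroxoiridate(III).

Ligands: 1 aqua (H2O, neutral), 2 hydroxo (OH, -1), 3 bromo (Br, -1). Ligand charge sum = -5.
With Ir in oxidation state +3, the complex ion is [Ir...]^2−.
Charge balance with barium (+2) requires 1 complex ion per 1 barium.

Ba[IrBr3(H2O)(OH)2]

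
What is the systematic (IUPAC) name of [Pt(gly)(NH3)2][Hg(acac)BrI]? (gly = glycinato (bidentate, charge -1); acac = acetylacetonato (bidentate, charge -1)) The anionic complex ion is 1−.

diammine(glycinato)platinum(II) (acetylacetonato)bromoiodomercurate(II)

Both ions are complex: the cation is named first with the plain metal name, the anion second with the -ate form; each ion's ligands are alphabetised independently.
The complex anion is given as 1−; its ligand charges sum to -3, so Hg = +2.
A 1:1 salt means the cation carries the equal and opposite charge, 1+.
Cation: ligand charges sum to -1; for the ion to be 1+, Pt = +2.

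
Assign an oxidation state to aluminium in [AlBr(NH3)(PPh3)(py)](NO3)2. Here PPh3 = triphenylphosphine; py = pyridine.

+3

2 nitrate outside the brackets (-1 each) → the complex ion is 2+.
Ligand charges: 1×PPh3 neutral; 1×NH3 neutral; 1×Br = -1; 1×py neutral; sum -1.
Al + (-1) = 2+ ⇒ Al is +3.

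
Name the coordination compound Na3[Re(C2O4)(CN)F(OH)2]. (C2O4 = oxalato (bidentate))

sodium cyanofluorodihydroxooxalatorhenate(III)

The 3 sodium counter-ions carry a total charge of +3, so each complex ion is 3−.
Ligand charges: 2×hydroxo (-1 each), 1×fluoro (-1 each), 1×oxalato (-2 each), 1×cyano (-1 each); total -6. So Re + (-6) = 3−, giving Re = +3.
Ligands are named alphabetically: cyano before fluoro before hydroxo before oxalato.
The complex ion is anionic, so rhenium takes the -ate form rhenate(III).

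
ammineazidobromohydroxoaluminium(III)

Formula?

[AlBr(N3)(NH3)(OH)]

Ligands: 1 azido (N3, -1), 1 ammine (NH3, neutral), 1 bromo (Br, -1), 1 hydroxo (OH, -1). Ligand charge sum = -3.
With Al in oxidation state +3, the complex ion is [Al...].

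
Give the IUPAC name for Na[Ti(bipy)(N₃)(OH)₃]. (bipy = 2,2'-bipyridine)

sodium azido(2,2'-bipyridine)trihydroxotitanate(III)

The 1 sodium counter-ion carries a total charge of +1, so each complex ion is 1−.
Ligand charges: 3×hydroxo (-1 each), 1×azido (-1 each), 1×2,2'-bipyridine (neutral); total -4. So Ti + (-4) = 1−, giving Ti = +3.
Ligands are named alphabetically: azido before bipyridine before hydroxo.
The complex ion is anionic, so titanium takes the -ate form titanate(III).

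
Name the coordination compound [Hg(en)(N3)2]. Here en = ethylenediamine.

diazido(ethylenediamine)mercury(II)

There is no counter-ion, so the complex is neutral overall.
Ligand charges: 2×azido (-1 each), 1×ethylenediamine (neutral); total -2. So Hg + (-2) = 0, giving Hg = +2.
Ligands are named alphabetically: azido before ethylenediamine.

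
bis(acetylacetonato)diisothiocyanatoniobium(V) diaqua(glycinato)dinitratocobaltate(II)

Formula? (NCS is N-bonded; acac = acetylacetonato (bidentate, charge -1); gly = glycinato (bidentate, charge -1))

Cation [Nb…]: ligand charges -4, Nb(V) ⇒ ion charge 1+.
Anion [Co…]: ligand charges -3, Co(II) ⇒ ion charge 1−.
One 1+ cation balances one 1− anion.

[Nb(acac)2(NCS)2][Co(gly)(H2O)2(NO3)2]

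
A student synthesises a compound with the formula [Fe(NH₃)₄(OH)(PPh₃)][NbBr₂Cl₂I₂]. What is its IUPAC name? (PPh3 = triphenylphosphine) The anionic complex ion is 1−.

Both ions are complex: the cation is named first with the plain metal name, the anion second with the -ate form; each ion's ligands are alphabetised independently.
The complex anion is given as 1−; its ligand charges sum to -6, so Nb = +5.
A 1:1 salt means the cation carries the equal and opposite charge, 1+.
Cation: ligand charges sum to -1; for the ion to be 1+, Fe = +2.

tetraamminehydroxo(triphenylphosphine)iron(II) dibromodichlorodiiodoniobate(V)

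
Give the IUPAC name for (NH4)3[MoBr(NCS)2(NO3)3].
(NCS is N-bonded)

ammonium bromodiisothiocyanatotrinitratomolybdate(III)

The 3 ammonium counter-ions carry a total charge of +3, so each complex ion is 3−.
Ligand charges: 1×bromo (-1 each), 2×isothiocyanato (-1 each), 3×nitrato (-1 each); total -6. So Mo + (-6) = 3−, giving Mo = +3.
Ligands are named alphabetically: bromo before isothiocyanato before nitrato.
The complex ion is anionic, so molybdenum takes the -ate form molybdate(III).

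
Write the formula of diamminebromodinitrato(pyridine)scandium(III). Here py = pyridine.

[ScBr(NH3)2(NO3)2(py)]

Ligands: 2 ammine (NH3, neutral), 2 nitrato (NO3, -1), 1 pyridine (py, neutral), 1 bromo (Br, -1). Ligand charge sum = -3.
With Sc in oxidation state +3, the complex ion is [Sc...].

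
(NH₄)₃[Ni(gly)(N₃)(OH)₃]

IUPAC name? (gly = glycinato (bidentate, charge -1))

The 3 ammonium counter-ions carry a total charge of +3, so each complex ion is 3−.
Ligand charges: 3×hydroxo (-1 each), 1×azido (-1 each), 1×glycinato (-1 each); total -5. So Ni + (-5) = 3−, giving Ni = +2.
Ligands are named alphabetically: azido before glycinato before hydroxo.
The complex ion is anionic, so nickel takes the -ate form nickelate(II).

ammonium azido(glycinato)trihydroxonickelate(II)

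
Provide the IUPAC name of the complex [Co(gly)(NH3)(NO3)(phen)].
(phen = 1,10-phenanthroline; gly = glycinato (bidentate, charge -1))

There is no counter-ion, so the complex is neutral overall.
Ligand charges: 1×1,10-phenanthroline (neutral), 1×glycinato (-1 each), 1×ammine (neutral), 1×nitrato (-1 each); total -2. So Co + (-2) = 0, giving Co = +2.
Ligands are named alphabetically: ammine before glycinato before nitrato before phenanthroline.

ammine(glycinato)nitrato(1,10-phenanthroline)cobalt(II)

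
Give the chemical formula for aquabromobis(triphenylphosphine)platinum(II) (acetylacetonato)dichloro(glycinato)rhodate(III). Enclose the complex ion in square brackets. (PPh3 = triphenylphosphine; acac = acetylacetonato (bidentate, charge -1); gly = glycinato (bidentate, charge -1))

[PtBr(H2O)(PPh3)2][Rh(acac)Cl2(gly)]

Cation [Pt…]: ligand charges -1, Pt(II) ⇒ ion charge 1+.
Anion [Rh…]: ligand charges -4, Rh(III) ⇒ ion charge 1−.
One 1+ cation balances one 1− anion.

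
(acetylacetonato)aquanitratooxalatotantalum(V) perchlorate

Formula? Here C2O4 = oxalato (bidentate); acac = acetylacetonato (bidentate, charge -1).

Ligands: 1 oxalato (C2O4, -2), 1 acetylacetonato (acac, -1), 1 nitrato (NO3, -1), 1 aqua (H2O, neutral). Ligand charge sum = -4.
With Ta in oxidation state +5, the complex ion is [Ta...]^1+.
Charge balance with perchlorate (-1) requires 1 complex ion per 1 perchlorate.

[Ta(acac)(C2O4)(H2O)(NO3)]ClO4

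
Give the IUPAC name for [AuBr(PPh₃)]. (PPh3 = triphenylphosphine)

bromo(triphenylphosphine)gold(I)

There is no counter-ion, so the complex is neutral overall.
Ligand charges: 1×triphenylphosphine (neutral), 1×bromo (-1 each); total -1. So Au + (-1) = 0, giving Au = +1.
Ligands are named alphabetically: bromo before triphenylphosphine.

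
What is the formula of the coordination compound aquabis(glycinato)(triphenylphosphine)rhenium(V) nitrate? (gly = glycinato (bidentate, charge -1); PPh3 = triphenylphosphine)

[Re(gly)2(H2O)(PPh3)](NO3)3

Ligands: 1 aqua (H2O, neutral), 2 glycinato (gly, -1), 1 triphenylphosphine (PPh3, neutral). Ligand charge sum = -2.
With Re in oxidation state +5, the complex ion is [Re...]^3+.
Charge balance with nitrate (-1) requires 1 complex ion per 3 nitrate.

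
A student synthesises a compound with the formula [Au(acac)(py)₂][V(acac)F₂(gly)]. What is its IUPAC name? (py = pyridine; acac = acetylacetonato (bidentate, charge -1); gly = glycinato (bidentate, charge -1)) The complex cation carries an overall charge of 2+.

(acetylacetonato)bis(pyridine)gold(III) (acetylacetonato)difluoro(glycinato)vanadate(II)

The complex cation is given as 2+; its ligand charges sum to -1, so Au = +3.
A 1:1 salt means the anion carries the equal and opposite charge, 2−.
Anion: ligand charges sum to -4; for the ion to be 2−, V = +2.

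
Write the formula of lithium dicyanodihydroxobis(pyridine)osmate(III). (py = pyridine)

Ligands: 2 hydroxo (OH, -1), 2 cyano (CN, -1), 2 pyridine (py, neutral). Ligand charge sum = -4.
With Os in oxidation state +3, the complex ion is [Os...]^1−.
Charge balance with lithium (+1) requires 1 complex ion per 1 lithium.

Li[Os(CN)2(OH)2(py)2]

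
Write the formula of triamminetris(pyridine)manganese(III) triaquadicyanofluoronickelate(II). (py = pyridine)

Cation [Mn…]: ligand charges 0, Mn(III) ⇒ ion charge 3+.
Anion [Ni…]: ligand charges -3, Ni(II) ⇒ ion charge 1−.
One 3+ cation requires 3 of the 1− anion.

[Mn(NH3)3(py)3][Ni(CN)2F(H2O)3]3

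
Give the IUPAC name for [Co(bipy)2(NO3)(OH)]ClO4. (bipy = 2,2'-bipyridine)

The 1 perchlorate counter-ion carries a total charge of -1, so each complex ion is 1+.
Ligand charges: 1×hydroxo (-1 each), 2×2,2'-bipyridine (neutral), 1×nitrato (-1 each); total -2. So Co + (-2) = 1+, giving Co = +3.
Ligands are named alphabetically: bipyridine before hydroxo before nitrato.

bis(2,2'-bipyridine)hydroxonitratocobalt(III) perchlorate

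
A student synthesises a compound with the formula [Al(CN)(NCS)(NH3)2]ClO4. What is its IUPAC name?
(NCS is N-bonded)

The 1 perchlorate counter-ion carries a total charge of -1, so each complex ion is 1+.
Ligand charges: 1×isothiocyanato (-1 each), 2×ammine (neutral), 1×cyano (-1 each); total -2. So Al + (-2) = 1+, giving Al = +3.
Ligands are named alphabetically: ammine before cyano before isothiocyanato.

diamminecyanoisothiocyanatoaluminium(III) perchlorate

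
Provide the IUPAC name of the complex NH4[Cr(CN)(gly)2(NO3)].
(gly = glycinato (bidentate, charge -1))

ammonium cyanobis(glycinato)nitratochromate(III)

The 1 ammonium counter-ion carries a total charge of +1, so each complex ion is 1−.
Ligand charges: 2×glycinato (-1 each), 1×nitrato (-1 each), 1×cyano (-1 each); total -4. So Cr + (-4) = 1−, giving Cr = +3.
Ligands are named alphabetically: cyano before glycinato before nitrato.
The complex ion is anionic, so chromium takes the -ate form chromate(III).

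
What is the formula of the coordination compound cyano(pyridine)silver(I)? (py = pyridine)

[Ag(CN)(py)]

Ligands: 1 pyridine (py, neutral), 1 cyano (CN, -1). Ligand charge sum = -1.
With Ag in oxidation state +1, the complex ion is [Ag...].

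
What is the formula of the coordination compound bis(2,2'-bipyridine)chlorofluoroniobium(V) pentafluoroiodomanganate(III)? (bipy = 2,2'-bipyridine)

Cation [Nb…]: ligand charges -2, Nb(V) ⇒ ion charge 3+.
Anion [Mn…]: ligand charges -6, Mn(III) ⇒ ion charge 3−.
One 3+ cation balances one 3− anion.

[Nb(bipy)2ClF][MnF5I]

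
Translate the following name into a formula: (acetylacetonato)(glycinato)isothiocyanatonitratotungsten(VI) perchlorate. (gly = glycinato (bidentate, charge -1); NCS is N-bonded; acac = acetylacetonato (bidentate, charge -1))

Ligands: 1 glycinato (gly, -1), 1 nitrato (NO3, -1), 1 isothiocyanato (NCS, -1), 1 acetylacetonato (acac, -1). Ligand charge sum = -4.
With W in oxidation state +6, the complex ion is [W...]^2+.
Charge balance with perchlorate (-1) requires 1 complex ion per 2 perchlorate.

[W(acac)(gly)(NCS)(NO3)](ClO4)2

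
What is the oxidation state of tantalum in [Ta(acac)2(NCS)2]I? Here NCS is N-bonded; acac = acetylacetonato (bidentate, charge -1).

1 iodide outside the brackets (-1 each) → the complex ion is 1+.
Ligand charges: 2×NCS = -2; 2×acac = -2; sum -4.
Ta + (-4) = 1+ ⇒ Ta is +5.

+5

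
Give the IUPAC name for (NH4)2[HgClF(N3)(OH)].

The 2 ammonium counter-ions carry a total charge of +2, so each complex ion is 2−.
Ligand charges: 1×fluoro (-1 each), 1×chloro (-1 each), 1×hydroxo (-1 each), 1×azido (-1 each); total -4. So Hg + (-4) = 2−, giving Hg = +2.
Ligands are named alphabetically: azido before chloro before fluoro before hydroxo.
The complex ion is anionic, so mercury takes the -ate form mercurate(II).

ammonium azidochlorofluorohydroxomercurate(II)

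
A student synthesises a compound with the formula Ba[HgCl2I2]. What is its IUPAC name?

barium dichlorodiiodomercurate(II)

The 1 barium counter-ion carries a total charge of +2, so each complex ion is 2−.
Ligand charges: 2×iodo (-1 each), 2×chloro (-1 each); total -4. So Hg + (-4) = 2−, giving Hg = +2.
Ligands are named alphabetically: chloro before iodo.
The complex ion is anionic, so mercury takes the -ate form mercurate(II).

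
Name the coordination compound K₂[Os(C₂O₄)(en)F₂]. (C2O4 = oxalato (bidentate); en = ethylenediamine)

potassium (ethylenediamine)difluorooxalatoosmate(II)

The 2 potassium counter-ions carry a total charge of +2, so each complex ion is 2−.
Ligand charges: 1×oxalato (-2 each), 2×fluoro (-1 each), 1×ethylenediamine (neutral); total -4. So Os + (-4) = 2−, giving Os = +2.
The complex ion is anionic, so osmium takes the -ate form osmate(II).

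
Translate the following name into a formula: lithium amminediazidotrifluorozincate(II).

Li3[ZnF3(N3)2(NH3)]

Ligands: 3 fluoro (F, -1), 1 ammine (NH3, neutral), 2 azido (N3, -1). Ligand charge sum = -5.
Charge balance with lithium (+1) requires 1 complex ion per 3 lithium.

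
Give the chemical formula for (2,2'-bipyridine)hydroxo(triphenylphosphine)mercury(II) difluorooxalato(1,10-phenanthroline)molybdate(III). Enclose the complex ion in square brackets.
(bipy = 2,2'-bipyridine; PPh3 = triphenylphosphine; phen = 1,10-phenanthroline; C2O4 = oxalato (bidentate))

[Hg(bipy)(OH)(PPh3)][Mo(C2O4)F2(phen)]

Cation [Hg…]: ligand charges -1, Hg(II) ⇒ ion charge 1+.
Anion [Mo…]: ligand charges -4, Mo(III) ⇒ ion charge 1−.
One 1+ cation balances one 1− anion.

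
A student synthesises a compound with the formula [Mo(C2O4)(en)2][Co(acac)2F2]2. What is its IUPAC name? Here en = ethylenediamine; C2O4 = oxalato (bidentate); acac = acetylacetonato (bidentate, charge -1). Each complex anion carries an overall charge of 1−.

The complex anion is given as 1−; its ligand charges sum to -4, so Co = +3.
With 2 anions per cation, the cation must be 2×1 = 2+.
Cation: ligand charges sum to -2; for the ion to be 2+, Mo = +4.

bis(ethylenediamine)oxalatomolybdenum(IV) bis(acetylacetonato)difluorocobaltate(III)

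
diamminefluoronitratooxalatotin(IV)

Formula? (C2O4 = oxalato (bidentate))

[Sn(C2O4)F(NH3)2(NO3)]

Ligands: 1 oxalato (C2O4, -2), 1 fluoro (F, -1), 1 nitrato (NO3, -1), 2 ammine (NH3, neutral). Ligand charge sum = -4.
With Sn in oxidation state +4, the complex ion is [Sn...].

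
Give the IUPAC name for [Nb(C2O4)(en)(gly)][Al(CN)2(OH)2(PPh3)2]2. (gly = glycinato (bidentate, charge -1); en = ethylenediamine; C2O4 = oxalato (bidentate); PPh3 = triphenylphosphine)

(ethylenediamine)(glycinato)oxalatoniobium(V) dicyanodihydroxobis(triphenylphosphine)aluminate(III)

Aluminium is always +3 in its complexes; the anion's ligand charges sum to -4, so the complex anion is 1−.
With 2 anions per cation, the cation must be 2×1 = 2+.
Cation: ligand charges sum to -3; for the ion to be 2+, Nb = +5.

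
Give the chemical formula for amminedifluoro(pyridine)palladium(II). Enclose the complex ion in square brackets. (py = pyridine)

Ligands: 1 ammine (NH3, neutral), 2 fluoro (F, -1), 1 pyridine (py, neutral). Ligand charge sum = -2.
With Pd in oxidation state +2, the complex ion is [Pd...].

[PdF2(NH3)(py)]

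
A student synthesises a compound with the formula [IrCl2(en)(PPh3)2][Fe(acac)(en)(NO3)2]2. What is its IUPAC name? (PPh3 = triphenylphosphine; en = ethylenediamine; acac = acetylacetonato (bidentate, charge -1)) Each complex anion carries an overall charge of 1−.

dichloro(ethylenediamine)bis(triphenylphosphine)iridium(IV) (acetylacetonato)(ethylenediamine)dinitratoferrate(II)

The complex anion is given as 1−; its ligand charges sum to -3, so Fe = +2.
With 2 anions per cation, the cation must be 2×1 = 2+.
Cation: ligand charges sum to -2; for the ion to be 2+, Ir = +4.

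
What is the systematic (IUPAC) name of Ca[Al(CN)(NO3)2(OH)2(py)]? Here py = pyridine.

The 1 calcium counter-ion carries a total charge of +2, so each complex ion is 2−.
Ligand charges: 2×nitrato (-1 each), 1×pyridine (neutral), 2×hydroxo (-1 each), 1×cyano (-1 each); total -5. So Al + (-5) = 2−, giving Al = +3.
The complex ion is anionic, so aluminium takes the -ate form aluminate(III).

calcium cyanodihydroxodinitrato(pyridine)aluminate(III)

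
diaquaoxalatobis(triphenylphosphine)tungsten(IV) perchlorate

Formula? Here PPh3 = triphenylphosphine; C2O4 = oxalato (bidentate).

Ligands: 2 aqua (H2O, neutral), 2 triphenylphosphine (PPh3, neutral), 1 oxalato (C2O4, -2). Ligand charge sum = -2.
Charge balance with perchlorate (-1) requires 1 complex ion per 2 perchlorate.

[W(C2O4)(H2O)2(PPh3)2](ClO4)2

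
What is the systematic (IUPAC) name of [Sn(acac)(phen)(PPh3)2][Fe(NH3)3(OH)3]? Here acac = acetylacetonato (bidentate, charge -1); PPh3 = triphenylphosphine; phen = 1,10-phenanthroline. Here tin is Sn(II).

(acetylacetonato)(1,10-phenanthroline)bis(triphenylphosphine)tin(II) triamminetrihydroxoferrate(II)

Both ions are complex: the cation is named first with the plain metal name, the anion second with the -ate form; each ion's ligands are alphabetised independently.
Sn is given as +2; the cation's ligand charges sum to -1, so the complex cation is 1+.
A 1:1 salt means the anion carries the equal and opposite charge, 1−.
Anion: ligand charges sum to -3; for the ion to be 1−, Fe = +2.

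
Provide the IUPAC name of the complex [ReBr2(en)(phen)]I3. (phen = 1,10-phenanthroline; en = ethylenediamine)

The 3 iodide counter-ions carry a total charge of -3, so each complex ion is 3+.
Ligand charges: 1×1,10-phenanthroline (neutral), 2×bromo (-1 each), 1×ethylenediamine (neutral); total -2. So Re + (-2) = 3+, giving Re = +5.
Ligands are named alphabetically: bromo before ethylenediamine before phenanthroline.

dibromo(ethylenediamine)(1,10-phenanthroline)rhenium(V) iodide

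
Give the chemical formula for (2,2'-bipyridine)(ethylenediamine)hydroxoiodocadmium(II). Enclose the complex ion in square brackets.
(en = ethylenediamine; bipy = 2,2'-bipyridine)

Ligands: 1 hydroxo (OH, -1), 1 ethylenediamine (en, neutral), 1 2,2'-bipyridine (bipy, neutral), 1 iodo (I, -1). Ligand charge sum = -2.
With Cd in oxidation state +2, the complex ion is [Cd...].

[Cd(bipy)(en)I(OH)]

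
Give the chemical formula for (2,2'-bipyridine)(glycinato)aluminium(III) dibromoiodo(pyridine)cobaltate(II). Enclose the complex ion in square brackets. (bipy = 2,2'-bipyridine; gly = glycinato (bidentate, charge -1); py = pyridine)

Cation [Al…]: ligand charges -1, Al(III) ⇒ ion charge 2+.
Anion [Co…]: ligand charges -3, Co(II) ⇒ ion charge 1−.
One 2+ cation requires 2 of the 1− anion.

[Al(bipy)(gly)][CoBr2I(py)]2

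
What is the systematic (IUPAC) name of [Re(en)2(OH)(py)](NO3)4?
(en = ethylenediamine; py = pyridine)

The 4 nitrate counter-ions carry a total charge of -4, so each complex ion is 4+.
Ligand charges: 1×hydroxo (-1 each), 2×ethylenediamine (neutral), 1×pyridine (neutral); total -1. So Re + (-1) = 4+, giving Re = +5.
Ligands are named alphabetically: ethylenediamine before hydroxo before pyridine.

bis(ethylenediamine)hydroxo(pyridine)rhenium(V) nitrate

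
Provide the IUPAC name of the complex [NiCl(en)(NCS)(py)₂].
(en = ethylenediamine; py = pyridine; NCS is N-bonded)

There is no counter-ion, so the complex is neutral overall.
Ligand charges: 1×ethylenediamine (neutral), 2×pyridine (neutral), 1×chloro (-1 each), 1×isothiocyanato (-1 each); total -2. So Ni + (-2) = 0, giving Ni = +2.
Ligands are named alphabetically: chloro before ethylenediamine before isothiocyanato before pyridine.

chloro(ethylenediamine)isothiocyanatobis(pyridine)nickel(II)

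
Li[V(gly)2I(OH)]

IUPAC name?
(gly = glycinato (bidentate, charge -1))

lithium bis(glycinato)hydroxoiodovanadate(III)

The 1 lithium counter-ion carries a total charge of +1, so each complex ion is 1−.
Ligand charges: 1×iodo (-1 each), 2×glycinato (-1 each), 1×hydroxo (-1 each); total -4. So V + (-4) = 1−, giving V = +3.
The complex ion is anionic, so vanadium takes the -ate form vanadate(III).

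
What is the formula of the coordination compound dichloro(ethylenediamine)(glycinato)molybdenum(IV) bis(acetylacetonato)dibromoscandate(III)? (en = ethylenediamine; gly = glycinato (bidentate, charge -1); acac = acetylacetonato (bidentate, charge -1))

[MoCl2(en)(gly)][Sc(acac)2Br2]

Cation [Mo…]: ligand charges -3, Mo(IV) ⇒ ion charge 1+.
Anion [Sc…]: ligand charges -4, Sc(III) ⇒ ion charge 1−.
One 1+ cation balances one 1− anion.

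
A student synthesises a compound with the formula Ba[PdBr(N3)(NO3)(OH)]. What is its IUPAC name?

The 1 barium counter-ion carries a total charge of +2, so each complex ion is 2−.
Ligand charges: 1×azido (-1 each), 1×hydroxo (-1 each), 1×bromo (-1 each), 1×nitrato (-1 each); total -4. So Pd + (-4) = 2−, giving Pd = +2.
Ligands are named alphabetically: azido before bromo before hydroxo before nitrato.
The complex ion is anionic, so palladium takes the -ate form palladate(II).

barium azidobromohydroxonitratopalladate(II)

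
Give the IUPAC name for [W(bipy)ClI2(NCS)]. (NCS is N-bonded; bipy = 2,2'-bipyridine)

There is no counter-ion, so the complex is neutral overall.
Ligand charges: 2×iodo (-1 each), 1×chloro (-1 each), 1×isothiocyanato (-1 each), 1×2,2'-bipyridine (neutral); total -4. So W + (-4) = 0, giving W = +4.
Ligands are named alphabetically: bipyridine before chloro before iodo before isothiocyanato.

(2,2'-bipyridine)chlorodiiodoisothiocyanatotungsten(IV)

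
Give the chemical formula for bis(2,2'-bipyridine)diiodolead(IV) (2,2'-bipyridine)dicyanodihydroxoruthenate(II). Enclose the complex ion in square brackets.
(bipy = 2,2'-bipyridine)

[Pb(bipy)2I2][Ru(bipy)(CN)2(OH)2]

Cation [Pb…]: ligand charges -2, Pb(IV) ⇒ ion charge 2+.
Anion [Ru…]: ligand charges -4, Ru(II) ⇒ ion charge 2−.
One 2+ cation balances one 2− anion.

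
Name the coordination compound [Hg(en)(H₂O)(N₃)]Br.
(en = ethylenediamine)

aquaazido(ethylenediamine)mercury(II) bromide

The 1 bromide counter-ion carries a total charge of -1, so each complex ion is 1+.
Ligand charges: 1×ethylenediamine (neutral), 1×aqua (neutral), 1×azido (-1 each); total -1. So Hg + (-1) = 1+, giving Hg = +2.
Ligands are named alphabetically: aqua before azido before ethylenediamine.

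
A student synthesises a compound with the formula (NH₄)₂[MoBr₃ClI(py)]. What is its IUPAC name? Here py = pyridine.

The 2 ammonium counter-ions carry a total charge of +2, so each complex ion is 2−.
Ligand charges: 1×chloro (-1 each), 1×iodo (-1 each), 3×bromo (-1 each), 1×pyridine (neutral); total -5. So Mo + (-5) = 2−, giving Mo = +3.
Ligands are named alphabetically: bromo before chloro before iodo before pyridine.
The complex ion is anionic, so molybdenum takes the -ate form molybdate(III).

ammonium tribromochloroiodo(pyridine)molybdate(III)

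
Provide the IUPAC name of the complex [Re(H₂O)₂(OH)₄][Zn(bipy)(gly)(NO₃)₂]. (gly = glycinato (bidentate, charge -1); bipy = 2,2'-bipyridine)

diaquatetrahydroxorhenium(V) (2,2'-bipyridine)(glycinato)dinitratozincate(II)

Both ions are complex: the cation is named first with the plain metal name, the anion second with the -ate form; each ion's ligands are alphabetised independently.
Zinc is always +2 in its complexes; the anion's ligand charges sum to -3, so the complex anion is 1−.
A 1:1 salt means the cation carries the equal and opposite charge, 1+.
Cation: ligand charges sum to -4; for the ion to be 1+, Re = +5.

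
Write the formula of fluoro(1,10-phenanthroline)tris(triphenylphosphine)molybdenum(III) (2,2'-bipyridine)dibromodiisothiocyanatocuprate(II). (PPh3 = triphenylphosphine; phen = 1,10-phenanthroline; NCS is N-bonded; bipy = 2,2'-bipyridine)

Cation [Mo…]: ligand charges -1, Mo(III) ⇒ ion charge 2+.
Anion [Cu…]: ligand charges -4, Cu(II) ⇒ ion charge 2−.
One 2+ cation balances one 2− anion.

[MoF(phen)(PPh3)3][Cu(bipy)Br2(NCS)2]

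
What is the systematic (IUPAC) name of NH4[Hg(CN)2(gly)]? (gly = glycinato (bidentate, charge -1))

ammonium dicyano(glycinato)mercurate(II)

The 1 ammonium counter-ion carries a total charge of +1, so each complex ion is 1−.
Ligand charges: 2×cyano (-1 each), 1×glycinato (-1 each); total -3. So Hg + (-3) = 1−, giving Hg = +2.
The complex ion is anionic, so mercury takes the -ate form mercurate(II).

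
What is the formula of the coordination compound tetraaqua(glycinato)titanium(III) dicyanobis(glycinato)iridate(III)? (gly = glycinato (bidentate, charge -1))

[Ti(gly)(H2O)4][Ir(CN)2(gly)2]2

Cation [Ti…]: ligand charges -1, Ti(III) ⇒ ion charge 2+.
Anion [Ir…]: ligand charges -4, Ir(III) ⇒ ion charge 1−.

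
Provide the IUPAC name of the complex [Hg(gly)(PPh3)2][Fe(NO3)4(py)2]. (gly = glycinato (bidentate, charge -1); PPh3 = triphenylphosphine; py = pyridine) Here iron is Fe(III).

Both ions are complex: the cation is named first with the plain metal name, the anion second with the -ate form; each ion's ligands are alphabetised independently.
Fe is given as +3; the anion's ligand charges sum to -4, so the complex anion is 1−.
A 1:1 salt means the cation carries the equal and opposite charge, 1+.
Cation: ligand charges sum to -1; for the ion to be 1+, Hg = +2.

(glycinato)bis(triphenylphosphine)mercury(II) tetranitratobis(pyridine)ferrate(III)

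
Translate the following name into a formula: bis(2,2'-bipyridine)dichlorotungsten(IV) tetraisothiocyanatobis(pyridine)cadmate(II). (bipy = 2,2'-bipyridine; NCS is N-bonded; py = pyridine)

Cation [W…]: ligand charges -2, W(IV) ⇒ ion charge 2+.
Anion [Cd…]: ligand charges -4, Cd(II) ⇒ ion charge 2−.

[W(bipy)2Cl2][Cd(NCS)4(py)2]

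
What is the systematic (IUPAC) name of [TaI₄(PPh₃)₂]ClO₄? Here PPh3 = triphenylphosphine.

tetraiodobis(triphenylphosphine)tantalum(V) perchlorate

The 1 perchlorate counter-ion carries a total charge of -1, so each complex ion is 1+.
Ligand charges: 2×triphenylphosphine (neutral), 4×iodo (-1 each); total -4. So Ta + (-4) = 1+, giving Ta = +5.
Ligands are named alphabetically: iodo before triphenylphosphine.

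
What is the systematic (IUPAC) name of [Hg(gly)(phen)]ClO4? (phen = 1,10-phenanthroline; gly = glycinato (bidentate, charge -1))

The 1 perchlorate counter-ion carries a total charge of -1, so each complex ion is 1+.
Ligand charges: 1×1,10-phenanthroline (neutral), 1×glycinato (-1 each); total -1. So Hg + (-1) = 1+, giving Hg = +2.
Ligands are named alphabetically: glycinato before phenanthroline.

(glycinato)(1,10-phenanthroline)mercury(II) perchlorate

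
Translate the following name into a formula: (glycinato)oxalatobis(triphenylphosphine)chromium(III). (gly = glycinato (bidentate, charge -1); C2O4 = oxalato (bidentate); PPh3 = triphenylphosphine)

Ligands: 1 glycinato (gly, -1), 1 oxalato (C2O4, -2), 2 triphenylphosphine (PPh3, neutral). Ligand charge sum = -3.
With Cr in oxidation state +3, the complex ion is [Cr...].

[Cr(C2O4)(gly)(PPh3)2]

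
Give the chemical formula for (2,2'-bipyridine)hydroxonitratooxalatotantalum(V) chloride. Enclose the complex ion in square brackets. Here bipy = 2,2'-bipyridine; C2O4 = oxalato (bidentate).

Ligands: 1 nitrato (NO3, -1), 1 2,2'-bipyridine (bipy, neutral), 1 oxalato (C2O4, -2), 1 hydroxo (OH, -1). Ligand charge sum = -4.
With Ta in oxidation state +5, the complex ion is [Ta...]^1+.
Charge balance with chloride (-1) requires 1 complex ion per 1 chloride.

[Ta(bipy)(C2O4)(NO3)(OH)]Cl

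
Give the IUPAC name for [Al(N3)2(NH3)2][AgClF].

Aluminium is always +3 in its complexes; the cation's ligand charges sum to -2, so the complex cation is 1+.
A 1:1 salt means the anion carries the equal and opposite charge, 1−.
Anion: ligand charges sum to -2; for the ion to be 1−, Ag = +1.

diamminediazidoaluminium(III) chlorofluoroargentate(I)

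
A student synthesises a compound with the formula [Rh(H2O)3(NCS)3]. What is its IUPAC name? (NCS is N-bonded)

There is no counter-ion, so the complex is neutral overall.
Ligand charges: 3×isothiocyanato (-1 each), 3×aqua (neutral); total -3. So Rh + (-3) = 0, giving Rh = +3.
Ligands are named alphabetically: aqua before isothiocyanato.

triaquatriisothiocyanatorhodium(III)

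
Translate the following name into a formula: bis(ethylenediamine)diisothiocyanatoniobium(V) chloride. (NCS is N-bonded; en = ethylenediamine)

[Nb(en)2(NCS)2]Cl3

Ligands: 2 isothiocyanato (NCS, -1), 2 ethylenediamine (en, neutral). Ligand charge sum = -2.
Charge balance with chloride (-1) requires 1 complex ion per 3 chloride.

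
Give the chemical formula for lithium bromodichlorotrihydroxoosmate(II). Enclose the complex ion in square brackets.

Li4[OsBrCl2(OH)3]

Ligands: 2 chloro (Cl, -1), 1 bromo (Br, -1), 3 hydroxo (OH, -1). Ligand charge sum = -6.
With Os in oxidation state +2, the complex ion is [Os...]^4−.
Charge balance with lithium (+1) requires 1 complex ion per 4 lithium.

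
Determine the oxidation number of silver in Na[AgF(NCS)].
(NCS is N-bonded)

1 sodium outside the brackets (+1 each) → the complex ion is 1−.
Ligand charges: 1×F = -1; 1×NCS = -1; sum -2.
Ag + (-2) = 1− ⇒ Ag is +1.

+1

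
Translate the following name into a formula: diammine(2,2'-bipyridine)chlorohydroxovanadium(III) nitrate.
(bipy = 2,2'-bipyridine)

Ligands: 2 ammine (NH3, neutral), 1 hydroxo (OH, -1), 1 chloro (Cl, -1), 1 2,2'-bipyridine (bipy, neutral). Ligand charge sum = -2.
Charge balance with nitrate (-1) requires 1 complex ion per 1 nitrate.

[V(bipy)Cl(NH3)2(OH)]NO3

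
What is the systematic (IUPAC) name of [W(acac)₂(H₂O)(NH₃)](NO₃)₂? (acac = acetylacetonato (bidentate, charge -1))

The 2 nitrate counter-ions carry a total charge of -2, so each complex ion is 2+.
Ligand charges: 1×aqua (neutral), 2×acetylacetonato (-1 each), 1×ammine (neutral); total -2. So W + (-2) = 2+, giving W = +4.
Ligands are named alphabetically: acetylacetonato before ammine before aqua.

bis(acetylacetonato)ammineaquatungsten(IV) nitrate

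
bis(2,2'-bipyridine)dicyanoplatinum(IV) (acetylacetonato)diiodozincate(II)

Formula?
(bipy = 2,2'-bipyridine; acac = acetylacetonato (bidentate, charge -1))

Cation [Pt…]: ligand charges -2, Pt(IV) ⇒ ion charge 2+.
Anion [Zn…]: ligand charges -3, Zn(II) ⇒ ion charge 1−.
One 2+ cation requires 2 of the 1− anion.

[Pt(bipy)2(CN)2][Zn(acac)I2]2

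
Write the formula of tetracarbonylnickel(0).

Ligands: 4 carbonyl (CO, neutral). Ligand charge sum = 0.
With Ni in oxidation state 0, the complex ion is [Ni...].

[Ni(CO)4]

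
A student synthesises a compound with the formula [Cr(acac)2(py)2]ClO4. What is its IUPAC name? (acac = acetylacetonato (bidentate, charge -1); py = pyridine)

The 1 perchlorate counter-ion carries a total charge of -1, so each complex ion is 1+.
Ligand charges: 2×acetylacetonato (-1 each), 2×pyridine (neutral); total -2. So Cr + (-2) = 1+, giving Cr = +3.
Ligands are named alphabetically: acetylacetonato before pyridine.

bis(acetylacetonato)bis(pyridine)chromium(III) perchlorate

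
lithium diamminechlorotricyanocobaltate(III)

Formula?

Li[CoCl(CN)3(NH3)2]

Ligands: 3 cyano (CN, -1), 1 chloro (Cl, -1), 2 ammine (NH3, neutral). Ligand charge sum = -4.
With Co in oxidation state +3, the complex ion is [Co...]^1−.
Charge balance with lithium (+1) requires 1 complex ion per 1 lithium.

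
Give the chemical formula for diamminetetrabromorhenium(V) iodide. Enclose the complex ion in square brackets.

[ReBr4(NH3)2]I

Ligands: 2 ammine (NH3, neutral), 4 bromo (Br, -1). Ligand charge sum = -4.
With Re in oxidation state +5, the complex ion is [Re...]^1+.
Charge balance with iodide (-1) requires 1 complex ion per 1 iodide.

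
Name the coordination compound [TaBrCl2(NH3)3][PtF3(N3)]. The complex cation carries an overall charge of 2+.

Both ions are complex: the cation is named first with the plain metal name, the anion second with the -ate form; each ion's ligands are alphabetised independently.
The complex cation is given as 2+; its ligand charges sum to -3, so Ta = +5.
A 1:1 salt means the anion carries the equal and opposite charge, 2−.
Anion: ligand charges sum to -4; for the ion to be 2−, Pt = +2.

triamminebromodichlorotantalum(V) azidotrifluoroplatinate(II)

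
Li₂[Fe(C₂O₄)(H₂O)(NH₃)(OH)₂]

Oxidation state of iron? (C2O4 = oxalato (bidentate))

+2

2 lithium outside the brackets (+1 each) → the complex ion is 2−.
Ligand charges: 2×OH = -2; 1×C2O4 = -2; 1×NH3 neutral; 1×H2O neutral; sum -4.
Fe + (-4) = 2− ⇒ Fe is +2.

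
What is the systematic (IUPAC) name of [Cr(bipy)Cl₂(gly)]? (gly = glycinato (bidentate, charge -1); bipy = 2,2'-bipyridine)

(2,2'-bipyridine)dichloro(glycinato)chromium(III)

There is no counter-ion, so the complex is neutral overall.
Ligand charges: 1×glycinato (-1 each), 1×2,2'-bipyridine (neutral), 2×chloro (-1 each); total -3. So Cr + (-3) = 0, giving Cr = +3.
Ligands are named alphabetically: bipyridine before chloro before glycinato.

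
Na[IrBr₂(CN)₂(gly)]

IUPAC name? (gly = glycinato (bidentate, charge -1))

sodium dibromodicyano(glycinato)iridate(IV)

The 1 sodium counter-ion carries a total charge of +1, so each complex ion is 1−.
Ligand charges: 1×glycinato (-1 each), 2×bromo (-1 each), 2×cyano (-1 each); total -5. So Ir + (-5) = 1−, giving Ir = +4.
The complex ion is anionic, so iridium takes the -ate form iridate(IV).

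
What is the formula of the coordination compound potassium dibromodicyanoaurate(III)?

Ligands: 2 bromo (Br, -1), 2 cyano (CN, -1). Ligand charge sum = -4.
With Au in oxidation state +3, the complex ion is [Au...]^1−.
Charge balance with potassium (+1) requires 1 complex ion per 1 potassium.

K[AuBr2(CN)2]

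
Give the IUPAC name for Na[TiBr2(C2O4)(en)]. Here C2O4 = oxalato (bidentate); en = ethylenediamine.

The 1 sodium counter-ion carries a total charge of +1, so each complex ion is 1−.
Ligand charges: 2×bromo (-1 each), 1×oxalato (-2 each), 1×ethylenediamine (neutral); total -4. So Ti + (-4) = 1−, giving Ti = +3.
Ligands are named alphabetically: bromo before ethylenediamine before oxalato.
The complex ion is anionic, so titanium takes the -ate form titanate(III).

sodium dibromo(ethylenediamine)oxalatotitanate(III)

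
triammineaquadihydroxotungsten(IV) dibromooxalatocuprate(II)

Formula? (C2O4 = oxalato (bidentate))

[W(H2O)(NH3)3(OH)2][CuBr2(C2O4)]

Cation [W…]: ligand charges -2, W(IV) ⇒ ion charge 2+.
Anion [Cu…]: ligand charges -4, Cu(II) ⇒ ion charge 2−.
One 2+ cation balances one 2− anion.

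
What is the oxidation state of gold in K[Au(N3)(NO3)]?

+1

1 potassium outside the brackets (+1 each) → the complex ion is 1−.
Ligand charges: 1×N3 = -1; 1×NO3 = -1; sum -2.
Au + (-2) = 1− ⇒ Au is +1.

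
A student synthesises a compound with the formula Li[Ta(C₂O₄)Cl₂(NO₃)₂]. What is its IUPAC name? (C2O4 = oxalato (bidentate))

lithium dichlorodinitratooxalatotantalate(V)

The 1 lithium counter-ion carries a total charge of +1, so each complex ion is 1−.
Ligand charges: 2×chloro (-1 each), 2×nitrato (-1 each), 1×oxalato (-2 each); total -6. So Ta + (-6) = 1−, giving Ta = +5.
The complex ion is anionic, so tantalum takes the -ate form tantalate(V).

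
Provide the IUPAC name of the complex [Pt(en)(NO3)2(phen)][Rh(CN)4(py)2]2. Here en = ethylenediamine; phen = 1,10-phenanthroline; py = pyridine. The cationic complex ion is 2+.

The complex cation is given as 2+; its ligand charges sum to -2, so Pt = +4.
With 2 anions per cation, each anion must be 2/2 = 1−.
Anion: ligand charges sum to -4; for the ion to be 1−, Rh = +3.

(ethylenediamine)dinitrato(1,10-phenanthroline)platinum(IV) tetracyanobis(pyridine)rhodate(III)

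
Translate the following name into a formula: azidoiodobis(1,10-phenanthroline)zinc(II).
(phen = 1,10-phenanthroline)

[ZnI(N3)(phen)2]

Ligands: 2 1,10-phenanthroline (phen, neutral), 1 azido (N3, -1), 1 iodo (I, -1). Ligand charge sum = -2.
With Zn in oxidation state +2, the complex ion is [Zn...].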